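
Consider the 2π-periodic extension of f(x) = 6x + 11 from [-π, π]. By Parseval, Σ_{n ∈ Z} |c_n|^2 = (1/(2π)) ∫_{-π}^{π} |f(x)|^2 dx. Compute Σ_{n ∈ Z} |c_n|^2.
Σ |c_n|^2 = 12π^2 + 121

Expand and integrate term by term over [-π, π]:
  ∫ (6x)^2 dx = 36·(2π^3/3); ∫ 2·6·(11)·x dx = 0 (odd integrand); ∫ 11^2 dx = 121·2π.
So (1/(2π)) ∫_{-π}^{π} (6x + 11)^2 dx = 36π^2/3 + 121 = 12π^2 + 121.
Parseval ⇒ Σ |c_n|^2 = 12π^2 + 121.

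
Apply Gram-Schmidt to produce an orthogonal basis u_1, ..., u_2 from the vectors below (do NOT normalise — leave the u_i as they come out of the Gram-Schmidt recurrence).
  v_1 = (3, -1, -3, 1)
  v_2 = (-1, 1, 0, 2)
Orthogonal basis:
  u_1 = (3, -1, -3, 1)
  u_2 = (-7/10, 9/10, -3/10, 21/10)

Apply the Gram-Schmidt recurrence
  u_1 = v_1
  u_i = v_i − Σ_{j<i} ((v_i · u_j) / (u_j · u_j)) · u_j.

Step by step this gives:
  u_1 = (3, -1, -3, 1)
  u_2 = (-7/10, 9/10, -3/10, 21/10)

Orthogonality check:
  u_2 · u_1 = 0 (should be 0)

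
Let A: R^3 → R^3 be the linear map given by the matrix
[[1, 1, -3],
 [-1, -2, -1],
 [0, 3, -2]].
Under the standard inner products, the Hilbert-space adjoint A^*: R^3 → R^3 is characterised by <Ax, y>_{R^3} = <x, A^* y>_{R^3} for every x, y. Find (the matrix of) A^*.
A^* = A^T =
[[1, -1, 0],
 [1, -2, 3],
 [-3, -1, -2]]

For real matrices with standard dot products, the defining identity <Ax, y> = <x, A^* y> gives (Ax)^T y = x^T (A^*) y, i.e. x^T A^T y = x^T (A^*) y. Since this holds for all x, y, we must have A^* = A^T. Therefore
A^* =
[[1, -1, 0],
 [1, -2, 3],
 [-3, -1, -2]].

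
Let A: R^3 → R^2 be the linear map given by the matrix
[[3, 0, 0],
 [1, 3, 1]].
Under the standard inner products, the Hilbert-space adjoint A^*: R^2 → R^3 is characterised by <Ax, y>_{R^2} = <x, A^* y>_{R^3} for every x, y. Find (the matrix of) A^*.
A^* = A^T =
[[3, 1],
 [0, 3],
 [0, 1]]

For real matrices with standard dot products, the defining identity <Ax, y> = <x, A^* y> gives (Ax)^T y = x^T (A^*) y, i.e. x^T A^T y = x^T (A^*) y. Since this holds for all x, y, we must have A^* = A^T. Therefore
A^* =
[[3, 1],
 [0, 3],
 [0, 1]].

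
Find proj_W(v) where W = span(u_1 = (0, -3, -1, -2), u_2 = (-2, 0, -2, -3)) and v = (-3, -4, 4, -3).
proj_W(v) = (14/87, -91/29, -77/87, -161/87)

Set up U = [u_1 | ... | u_2] ∈ R^(4×2). The projector onto W = col(U) is P = U (U^T U)^(-1) U^T.
Compute U^T U =
  [14, 8]
  [8, 17],
and U^T v = (14, 7).
Solve U^T U · c = U^T v for the coefficients: c = (91/87, -7/87). The projection is proj_W(v) = U c.
Check: (v - proj_W(v)) · u_1 = 0  (should be 0).
Check: (v - proj_W(v)) · u_2 = 0  (should be 0).
Result: proj_W(v) = (14/87, -91/29, -77/87, -161/87).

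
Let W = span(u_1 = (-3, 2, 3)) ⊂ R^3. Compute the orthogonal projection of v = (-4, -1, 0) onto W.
proj_W(v) = (-15/11, 10/11, 15/11)

Set up U = [u_1 | ... | u_1] ∈ R^(3×1). The projector onto W = col(U) is P = U (U^T U)^(-1) U^T.
Compute U^T U =
  [22],
and U^T v = (10).
Solve U^T U · c = U^T v for the coefficients: c = (5/11). The projection is proj_W(v) = U c.
Check: (v - proj_W(v)) · u_1 = 0  (should be 0).
Result: proj_W(v) = (-15/11, 10/11, 15/11).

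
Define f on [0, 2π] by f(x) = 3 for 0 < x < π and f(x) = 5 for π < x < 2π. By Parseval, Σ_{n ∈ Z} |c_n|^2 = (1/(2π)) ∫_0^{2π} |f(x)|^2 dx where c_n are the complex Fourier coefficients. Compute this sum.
Σ |c_n|^2 = 17

Parseval equates the L^2 energy of f (normalised by 1/(2π)) with the ℓ^2 sum of its Fourier coefficients: (1/(2π)) ∫_0^{2π} |f|^2 = Σ |c_n|^2.
Compute the left side: (1/(2π)) [∫_0^π 3^2 dx + ∫_π^{2π} 5^2 dx] = (1/(2π)) · (9π + 25π) = (9 + 25)/2 = 17.
So Σ_{n ∈ Z} |c_n|^2 = 17.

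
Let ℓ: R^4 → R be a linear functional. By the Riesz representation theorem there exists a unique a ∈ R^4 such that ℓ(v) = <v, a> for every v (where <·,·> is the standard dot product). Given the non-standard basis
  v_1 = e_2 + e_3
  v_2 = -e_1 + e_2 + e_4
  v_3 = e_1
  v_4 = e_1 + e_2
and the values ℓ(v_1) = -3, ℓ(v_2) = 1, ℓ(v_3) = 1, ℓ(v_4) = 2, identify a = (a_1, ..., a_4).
a = (1, 1, -4, 1)

Write a = (a_1, ..., a_4) in the standard basis. For each basis vector v_i, ℓ(v_i) = <v_i, a> is a linear equation in the a_j's. Collect the n equations into a matrix system V a = ℓ, where row i of V is v_i (expressed in the standard basis). Since V is invertible (lower-triangular with 1s on the diagonal, up to permutation), solve by back-substitution:
  V =
[[0, 1, 1, 0],
 [-1, 1, 0, 1],
 [1, 0, 0, 0],
 [1, 1, 0, 0]]
  V a = (-3, 1, 1, 2)
Solving gives a = (1, 1, -4, 1).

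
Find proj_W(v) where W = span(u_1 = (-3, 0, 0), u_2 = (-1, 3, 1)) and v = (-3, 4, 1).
proj_W(v) = (-3, 39/10, 13/10)

Set up U = [u_1 | ... | u_2] ∈ R^(3×2). The projector onto W = col(U) is P = U (U^T U)^(-1) U^T.
Compute U^T U =
  [9, 3]
  [3, 11],
and U^T v = (9, 16).
Solve U^T U · c = U^T v for the coefficients: c = (17/30, 13/10). The projection is proj_W(v) = U c.
Check: (v - proj_W(v)) · u_1 = 0  (should be 0).
Check: (v - proj_W(v)) · u_2 = 0  (should be 0).
Result: proj_W(v) = (-3, 39/10, 13/10).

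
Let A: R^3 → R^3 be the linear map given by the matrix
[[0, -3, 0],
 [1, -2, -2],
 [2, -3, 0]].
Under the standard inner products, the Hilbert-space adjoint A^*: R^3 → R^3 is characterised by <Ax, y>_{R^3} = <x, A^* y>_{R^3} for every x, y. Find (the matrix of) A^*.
A^* = A^T =
[[0, 1, 2],
 [-3, -2, -3],
 [0, -2, 0]]

For real matrices with standard dot products, the defining identity <Ax, y> = <x, A^* y> gives (Ax)^T y = x^T (A^*) y, i.e. x^T A^T y = x^T (A^*) y. Since this holds for all x, y, we must have A^* = A^T. Therefore
A^* =
[[0, 1, 2],
 [-3, -2, -3],
 [0, -2, 0]].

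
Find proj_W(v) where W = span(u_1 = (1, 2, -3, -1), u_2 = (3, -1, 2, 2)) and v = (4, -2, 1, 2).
proj_W(v) = (65/17, -165/221, 380/221, 480/221)

Set up U = [u_1 | ... | u_2] ∈ R^(4×2). The projector onto W = col(U) is P = U (U^T U)^(-1) U^T.
Compute U^T U =
  [15, -7]
  [-7, 18],
and U^T v = (-5, 20).
Solve U^T U · c = U^T v for the coefficients: c = (50/221, 265/221). The projection is proj_W(v) = U c.
Check: (v - proj_W(v)) · u_1 = 0  (should be 0).
Check: (v - proj_W(v)) · u_2 = 0  (should be 0).
Result: proj_W(v) = (65/17, -165/221, 380/221, 480/221).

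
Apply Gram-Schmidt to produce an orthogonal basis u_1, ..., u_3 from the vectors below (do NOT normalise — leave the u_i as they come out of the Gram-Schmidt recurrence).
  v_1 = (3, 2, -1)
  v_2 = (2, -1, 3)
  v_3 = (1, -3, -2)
Orthogonal basis:
  u_1 = (3, 2, -1)
  u_2 = (25/14, -8/7, 43/14)
  u_3 = (4/3, -44/15, -28/15)

Apply the Gram-Schmidt recurrence
  u_1 = v_1
  u_i = v_i − Σ_{j<i} ((v_i · u_j) / (u_j · u_j)) · u_j.

Step by step this gives:
  u_1 = (3, 2, -1)
  u_2 = (25/14, -8/7, 43/14)
  u_3 = (4/3, -44/15, -28/15)

Orthogonality check:
  u_2 · u_1 = 0 (should be 0)
  u_3 · u_1 = 0 (should be 0)
  u_3 · u_2 = 0 (should be 0)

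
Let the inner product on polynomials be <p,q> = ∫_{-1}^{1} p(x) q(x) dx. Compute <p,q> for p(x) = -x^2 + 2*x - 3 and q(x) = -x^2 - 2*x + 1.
<p,q> = -104/15

Expand the product: p(x)·q(x) = x^4 - 2*x^2 + 8*x - 3.
∫_{-1}^{1} of each monomial x^k gives [2/(k+1) if k even, 0 if k odd]. Integrating term-by-term (or equivalently evaluating the antiderivative F(x) = x^5/5 - 2*x^3/3 + 4*x^2 - 3*x at the endpoints):
  F(1) − F(−1) = 8/15 − (112/15) = -104/15.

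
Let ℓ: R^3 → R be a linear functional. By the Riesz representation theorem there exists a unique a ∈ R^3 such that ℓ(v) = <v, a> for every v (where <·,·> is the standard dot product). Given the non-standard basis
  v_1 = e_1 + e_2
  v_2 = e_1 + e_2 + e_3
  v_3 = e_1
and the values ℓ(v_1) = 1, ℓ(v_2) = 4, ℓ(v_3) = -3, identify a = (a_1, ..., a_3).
a = (-3, 4, 3)

Write a = (a_1, ..., a_3) in the standard basis. For each basis vector v_i, ℓ(v_i) = <v_i, a> is a linear equation in the a_j's. Collect the n equations into a matrix system V a = ℓ, where row i of V is v_i (expressed in the standard basis). Since V is invertible (lower-triangular with 1s on the diagonal, up to permutation), solve by back-substitution:
  V =
[[1, 1, 0],
 [1, 1, 1],
 [1, 0, 0]]
  V a = (1, 4, -3)
Solving gives a = (-3, 4, 3).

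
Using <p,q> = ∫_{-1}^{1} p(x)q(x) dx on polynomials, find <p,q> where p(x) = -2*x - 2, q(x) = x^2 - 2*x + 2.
<p,q> = -20/3

Expand the product: p(x)·q(x) = -2*x^3 + 2*x^2 - 4.
∫_{-1}^{1} of each monomial x^k gives [2/(k+1) if k even, 0 if k odd]. Integrating term-by-term (or equivalently evaluating the antiderivative F(x) = -x^4/2 + 2*x^3/3 - 4*x at the endpoints):
  F(1) − F(−1) = -23/6 − (17/6) = -20/3.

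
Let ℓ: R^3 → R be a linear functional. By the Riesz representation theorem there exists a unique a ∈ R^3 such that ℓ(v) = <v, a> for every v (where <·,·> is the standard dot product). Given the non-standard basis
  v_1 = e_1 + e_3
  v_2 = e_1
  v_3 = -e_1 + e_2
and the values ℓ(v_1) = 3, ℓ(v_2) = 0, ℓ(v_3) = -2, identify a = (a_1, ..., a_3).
a = (0, -2, 3)

Write a = (a_1, ..., a_3) in the standard basis. For each basis vector v_i, ℓ(v_i) = <v_i, a> is a linear equation in the a_j's. Collect the n equations into a matrix system V a = ℓ, where row i of V is v_i (expressed in the standard basis). Since V is invertible (lower-triangular with 1s on the diagonal, up to permutation), solve by back-substitution:
  V =
[[1, 0, 1],
 [1, 0, 0],
 [-1, 1, 0]]
  V a = (3, 0, -2)
Solving gives a = (0, -2, 3).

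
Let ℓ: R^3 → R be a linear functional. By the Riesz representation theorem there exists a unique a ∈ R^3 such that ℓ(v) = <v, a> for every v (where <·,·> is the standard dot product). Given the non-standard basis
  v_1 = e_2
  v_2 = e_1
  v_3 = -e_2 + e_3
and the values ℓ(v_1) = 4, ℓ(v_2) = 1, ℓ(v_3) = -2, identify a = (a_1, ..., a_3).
a = (1, 4, 2)

Write a = (a_1, ..., a_3) in the standard basis. For each basis vector v_i, ℓ(v_i) = <v_i, a> is a linear equation in the a_j's. Collect the n equations into a matrix system V a = ℓ, where row i of V is v_i (expressed in the standard basis). Since V is invertible (lower-triangular with 1s on the diagonal, up to permutation), solve by back-substitution:
  V =
[[0, 1, 0],
 [1, 0, 0],
 [0, -1, 1]]
  V a = (4, 1, -2)
Solving gives a = (1, 4, 2).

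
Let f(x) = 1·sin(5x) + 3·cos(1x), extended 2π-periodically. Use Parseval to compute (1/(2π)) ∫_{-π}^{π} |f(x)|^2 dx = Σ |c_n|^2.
Σ |c_n|^2 = 5

Expand |f|^2 and use orthogonality of {sin(nx), cos(mx)} on [-π, π]:
  ∫_{-π}^{π} sin(nx)^2 dx = π, ∫ cos(mx)^2 dx = π, and cross terms integrate to 0.
So ∫_{-π}^{π} f(x)^2 dx = 1^2 · π + 3^2 · π = (1 + 9)π.
Divide by 2π: (1 + 9)/2 = 5.
By Parseval, this equals Σ |c_n|^2.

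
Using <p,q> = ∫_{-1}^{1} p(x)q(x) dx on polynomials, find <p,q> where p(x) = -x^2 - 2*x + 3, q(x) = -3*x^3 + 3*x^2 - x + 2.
<p,q> = 96/5

Expand the product: p(x)·q(x) = 3*x^5 + 3*x^4 - 14*x^3 + 9*x^2 - 7*x + 6.
∫_{-1}^{1} of each monomial x^k gives [2/(k+1) if k even, 0 if k odd]. Integrating term-by-term (or equivalently evaluating the antiderivative F(x) = x^6/2 + 3*x^5/5 - 7*x^4/2 + 3*x^3 - 7*x^2/2 + 6*x at the endpoints):
  F(1) − F(−1) = 31/10 − (-161/10) = 96/5.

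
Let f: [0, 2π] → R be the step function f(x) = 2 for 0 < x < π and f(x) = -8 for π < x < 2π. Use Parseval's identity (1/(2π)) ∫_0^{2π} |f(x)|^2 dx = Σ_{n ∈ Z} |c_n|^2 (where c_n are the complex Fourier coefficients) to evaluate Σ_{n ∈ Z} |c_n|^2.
Σ |c_n|^2 = 34

Parseval equates the L^2 energy of f (normalised by 1/(2π)) with the ℓ^2 sum of its Fourier coefficients: (1/(2π)) ∫_0^{2π} |f|^2 = Σ |c_n|^2.
Compute the left side: (1/(2π)) [∫_0^π 2^2 dx + ∫_π^{2π} (-8)^2 dx] = (1/(2π)) · (4π + 64π) = (4 + 64)/2 = 34.
So Σ_{n ∈ Z} |c_n|^2 = 34.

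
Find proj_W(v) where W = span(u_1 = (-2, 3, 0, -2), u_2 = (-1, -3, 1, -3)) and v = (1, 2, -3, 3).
proj_W(v) = (443/339, 266/113, -325/339, 1093/339)

Set up U = [u_1 | ... | u_2] ∈ R^(4×2). The projector onto W = col(U) is P = U (U^T U)^(-1) U^T.
Compute U^T U =
  [17, -1]
  [-1, 20],
and U^T v = (-2, -19).
Solve U^T U · c = U^T v for the coefficients: c = (-59/339, -325/339). The projection is proj_W(v) = U c.
Check: (v - proj_W(v)) · u_1 = 0  (should be 0).
Check: (v - proj_W(v)) · u_2 = 0  (should be 0).
Result: proj_W(v) = (443/339, 266/113, -325/339, 1093/339).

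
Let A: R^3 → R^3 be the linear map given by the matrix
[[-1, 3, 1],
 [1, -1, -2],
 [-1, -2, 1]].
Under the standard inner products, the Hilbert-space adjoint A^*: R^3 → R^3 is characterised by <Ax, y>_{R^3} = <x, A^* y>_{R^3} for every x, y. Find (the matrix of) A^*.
A^* = A^T =
[[-1, 1, -1],
 [3, -1, -2],
 [1, -2, 1]]

For real matrices with standard dot products, the defining identity <Ax, y> = <x, A^* y> gives (Ax)^T y = x^T (A^*) y, i.e. x^T A^T y = x^T (A^*) y. Since this holds for all x, y, we must have A^* = A^T. Therefore
A^* =
[[-1, 1, -1],
 [3, -1, -2],
 [1, -2, 1]].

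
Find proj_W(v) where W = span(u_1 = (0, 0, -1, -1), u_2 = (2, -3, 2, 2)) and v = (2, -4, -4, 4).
proj_W(v) = (32/13, -48/13, 0, 0)

Set up U = [u_1 | ... | u_2] ∈ R^(4×2). The projector onto W = col(U) is P = U (U^T U)^(-1) U^T.
Compute U^T U =
  [2, -4]
  [-4, 21],
and U^T v = (0, 16).
Solve U^T U · c = U^T v for the coefficients: c = (32/13, 16/13). The projection is proj_W(v) = U c.
Check: (v - proj_W(v)) · u_1 = 0  (should be 0).
Check: (v - proj_W(v)) · u_2 = 0  (should be 0).
Result: proj_W(v) = (32/13, -48/13, 0, 0).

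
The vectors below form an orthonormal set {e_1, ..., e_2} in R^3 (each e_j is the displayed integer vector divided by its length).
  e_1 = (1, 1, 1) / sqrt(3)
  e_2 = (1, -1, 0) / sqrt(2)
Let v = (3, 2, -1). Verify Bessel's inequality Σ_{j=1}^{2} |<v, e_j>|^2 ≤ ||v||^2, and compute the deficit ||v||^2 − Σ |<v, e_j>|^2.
Σ |<v, e_j>|^2 = 35/6; ||v||^2 = 14; deficit = 49/6

Write each e_j = u_j / sqrt(<u_j, u_j>) where u_j is the displayed integer vector. Then <v, e_j> = <v, u_j> / sqrt(<u_j, u_j>), so |<v, e_j>|^2 = <v, u_j>^2 / <u_j, u_j>.
Coefficients: <v, e_1> = 4/sqrt(3), <v, e_2> = 1/sqrt(2).
Square and sum: Σ |<v, e_j>|^2 = 35/6.
Compute ||v||^2 = v·v = 14.
Deficit = 14 − 35/6 = 49/6 ≥ 0, confirming Bessel's inequality. (The deficit equals ||v − Σ <v,e_j> e_j||^2, the squared distance from v to span{e_j}.)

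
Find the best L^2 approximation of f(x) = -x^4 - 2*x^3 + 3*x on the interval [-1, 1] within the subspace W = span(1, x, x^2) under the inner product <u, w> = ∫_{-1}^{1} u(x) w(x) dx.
g(x) = -6*x^2/7 + 9*x/5 + 3/35

The best approximation g ∈ W is the orthogonal projection of f onto W. Writing g = a_0 + a_1 x + a_2 x^2, the coefficients solve the normal equations G · a = b where
  G_{ij} = <φ_i, φ_j> and b_i = <f, φ_i>, with φ_0 = 1, φ_1 = x, φ_2 = x^2.
G =
  [2, 0, 2/3]
  [0, 2/3, 0]
  [2/3, 0, 2/5],
b = (-2/5, 6/5, -2/7).
Solving gives a_0 = 3/35, a_1 = 9/5, a_2 = -6/7, so
  g(x) = -6*x^2/7 + 9*x/5 + 3/35.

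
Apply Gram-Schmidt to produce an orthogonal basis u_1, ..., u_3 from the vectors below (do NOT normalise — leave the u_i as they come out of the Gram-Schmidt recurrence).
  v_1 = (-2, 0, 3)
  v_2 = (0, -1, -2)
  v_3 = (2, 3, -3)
Orthogonal basis:
  u_1 = (-2, 0, 3)
  u_2 = (-12/13, -1, -8/13)
  u_3 = (-36/29, 48/29, -24/29)

Apply the Gram-Schmidt recurrence
  u_1 = v_1
  u_i = v_i − Σ_{j<i} ((v_i · u_j) / (u_j · u_j)) · u_j.

Step by step this gives:
  u_1 = (-2, 0, 3)
  u_2 = (-12/13, -1, -8/13)
  u_3 = (-36/29, 48/29, -24/29)

Orthogonality check:
  u_2 · u_1 = 0 (should be 0)
  u_3 · u_1 = 0 (should be 0)
  u_3 · u_2 = 0 (should be 0)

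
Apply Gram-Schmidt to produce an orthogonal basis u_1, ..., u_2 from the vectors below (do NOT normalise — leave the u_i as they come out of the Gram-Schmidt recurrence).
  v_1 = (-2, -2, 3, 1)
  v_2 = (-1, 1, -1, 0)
Orthogonal basis:
  u_1 = (-2, -2, 3, 1)
  u_2 = (-4/3, 2/3, -1/2, 1/6)

Apply the Gram-Schmidt recurrence
  u_1 = v_1
  u_i = v_i − Σ_{j<i} ((v_i · u_j) / (u_j · u_j)) · u_j.

Step by step this gives:
  u_1 = (-2, -2, 3, 1)
  u_2 = (-4/3, 2/3, -1/2, 1/6)

Orthogonality check:
  u_2 · u_1 = 0 (should be 0)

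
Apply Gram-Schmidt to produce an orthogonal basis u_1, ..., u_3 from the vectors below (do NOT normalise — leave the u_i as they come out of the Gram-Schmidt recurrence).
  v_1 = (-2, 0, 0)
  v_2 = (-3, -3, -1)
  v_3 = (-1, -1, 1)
Orthogonal basis:
  u_1 = (-2, 0, 0)
  u_2 = (0, -3, -1)
  u_3 = (0, -2/5, 6/5)

Apply the Gram-Schmidt recurrence
  u_1 = v_1
  u_i = v_i − Σ_{j<i} ((v_i · u_j) / (u_j · u_j)) · u_j.

Step by step this gives:
  u_1 = (-2, 0, 0)
  u_2 = (0, -3, -1)
  u_3 = (0, -2/5, 6/5)

Orthogonality check:
  u_2 · u_1 = 0 (should be 0)
  u_3 · u_1 = 0 (should be 0)
  u_3 · u_2 = 0 (should be 0)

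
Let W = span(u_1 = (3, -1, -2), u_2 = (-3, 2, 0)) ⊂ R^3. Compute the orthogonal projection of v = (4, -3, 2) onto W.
proj_W(v) = (228/61, -207/61, 110/61)

Set up U = [u_1 | ... | u_2] ∈ R^(3×2). The projector onto W = col(U) is P = U (U^T U)^(-1) U^T.
Compute U^T U =
  [14, -11]
  [-11, 13],
and U^T v = (11, -18).
Solve U^T U · c = U^T v for the coefficients: c = (-55/61, -131/61). The projection is proj_W(v) = U c.
Check: (v - proj_W(v)) · u_1 = 0  (should be 0).
Check: (v - proj_W(v)) · u_2 = 0  (should be 0).
Result: proj_W(v) = (228/61, -207/61, 110/61).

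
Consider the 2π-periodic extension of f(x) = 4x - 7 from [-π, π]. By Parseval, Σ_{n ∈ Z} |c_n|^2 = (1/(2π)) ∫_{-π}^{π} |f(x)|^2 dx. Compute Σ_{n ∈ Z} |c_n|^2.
Σ |c_n|^2 = 16π^2/3 + 49

Expand and integrate term by term over [-π, π]:
  ∫ (4x)^2 dx = 16·(2π^3/3); ∫ 2·4·(-7)·x dx = 0 (odd integrand); ∫ (-7)^2 dx = 49·2π.
So (1/(2π)) ∫_{-π}^{π} (4x - 7)^2 dx = 16π^2/3 + 49 = 16π^2/3 + 49.
Parseval ⇒ Σ |c_n|^2 = 16π^2/3 + 49.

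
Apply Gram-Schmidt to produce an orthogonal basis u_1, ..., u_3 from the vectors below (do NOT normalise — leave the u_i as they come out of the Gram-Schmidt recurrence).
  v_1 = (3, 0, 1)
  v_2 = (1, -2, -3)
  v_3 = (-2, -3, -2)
Orthogonal basis:
  u_1 = (3, 0, 1)
  u_2 = (1, -2, -3)
  u_3 = (-11/35, -11/7, 33/35)

Apply the Gram-Schmidt recurrence
  u_1 = v_1
  u_i = v_i − Σ_{j<i} ((v_i · u_j) / (u_j · u_j)) · u_j.

Step by step this gives:
  u_1 = (3, 0, 1)
  u_2 = (1, -2, -3)
  u_3 = (-11/35, -11/7, 33/35)

Orthogonality check:
  u_2 · u_1 = 0 (should be 0)
  u_3 · u_1 = 0 (should be 0)
  u_3 · u_2 = 0 (should be 0)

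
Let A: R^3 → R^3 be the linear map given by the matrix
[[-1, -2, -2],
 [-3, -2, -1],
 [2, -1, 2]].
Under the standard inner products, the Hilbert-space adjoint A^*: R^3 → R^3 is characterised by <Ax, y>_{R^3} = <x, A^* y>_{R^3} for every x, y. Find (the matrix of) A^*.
A^* = A^T =
[[-1, -3, 2],
 [-2, -2, -1],
 [-2, -1, 2]]

For real matrices with standard dot products, the defining identity <Ax, y> = <x, A^* y> gives (Ax)^T y = x^T (A^*) y, i.e. x^T A^T y = x^T (A^*) y. Since this holds for all x, y, we must have A^* = A^T. Therefore
A^* =
[[-1, -3, 2],
 [-2, -2, -1],
 [-2, -1, 2]].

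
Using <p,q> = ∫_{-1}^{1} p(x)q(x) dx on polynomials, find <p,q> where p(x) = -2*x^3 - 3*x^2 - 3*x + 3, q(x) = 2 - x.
<p,q> = 54/5

Expand the product: p(x)·q(x) = 2*x^4 - x^3 - 3*x^2 - 9*x + 6.
∫_{-1}^{1} of each monomial x^k gives [2/(k+1) if k even, 0 if k odd]. Integrating term-by-term (or equivalently evaluating the antiderivative F(x) = 2*x^5/5 - x^4/4 - x^3 - 9*x^2/2 + 6*x at the endpoints):
  F(1) − F(−1) = 13/20 − (-203/20) = 54/5.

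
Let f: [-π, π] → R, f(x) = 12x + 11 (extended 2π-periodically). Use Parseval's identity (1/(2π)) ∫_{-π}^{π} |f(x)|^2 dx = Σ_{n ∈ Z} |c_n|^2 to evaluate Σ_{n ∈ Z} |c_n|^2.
Σ |c_n|^2 = 48π^2 + 121

Expand and integrate term by term over [-π, π]:
  ∫ (12x)^2 dx = 144·(2π^3/3); ∫ 2·12·(11)·x dx = 0 (odd integrand); ∫ 11^2 dx = 121·2π.
So (1/(2π)) ∫_{-π}^{π} (12x + 11)^2 dx = 144π^2/3 + 121 = 48π^2 + 121.
Parseval ⇒ Σ |c_n|^2 = 48π^2 + 121.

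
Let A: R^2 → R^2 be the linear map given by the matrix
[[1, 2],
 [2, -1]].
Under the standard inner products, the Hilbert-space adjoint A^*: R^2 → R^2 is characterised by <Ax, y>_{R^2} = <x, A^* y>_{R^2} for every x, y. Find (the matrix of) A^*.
A^* = A^T =
[[1, 2],
 [2, -1]]

For real matrices with standard dot products, the defining identity <Ax, y> = <x, A^* y> gives (Ax)^T y = x^T (A^*) y, i.e. x^T A^T y = x^T (A^*) y. Since this holds for all x, y, we must have A^* = A^T. Therefore
A^* =
[[1, 2],
 [2, -1]].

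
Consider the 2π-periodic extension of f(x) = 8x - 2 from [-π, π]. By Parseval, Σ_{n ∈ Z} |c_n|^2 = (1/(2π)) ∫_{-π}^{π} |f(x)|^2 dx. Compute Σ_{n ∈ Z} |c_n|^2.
Σ |c_n|^2 = 64π^2/3 + 4

Expand and integrate term by term over [-π, π]:
  ∫ (8x)^2 dx = 64·(2π^3/3); ∫ 2·8·(-2)·x dx = 0 (odd integrand); ∫ (-2)^2 dx = 4·2π.
So (1/(2π)) ∫_{-π}^{π} (8x - 2)^2 dx = 64π^2/3 + 4 = 64π^2/3 + 4.
Parseval ⇒ Σ |c_n|^2 = 64π^2/3 + 4.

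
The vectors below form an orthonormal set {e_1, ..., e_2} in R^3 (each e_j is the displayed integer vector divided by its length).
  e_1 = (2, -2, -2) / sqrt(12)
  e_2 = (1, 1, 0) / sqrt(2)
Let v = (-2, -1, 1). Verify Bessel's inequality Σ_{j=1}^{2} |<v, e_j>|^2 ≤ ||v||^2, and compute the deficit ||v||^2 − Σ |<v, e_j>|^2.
Σ |<v, e_j>|^2 = 35/6; ||v||^2 = 6; deficit = 1/6

Write each e_j = u_j / sqrt(<u_j, u_j>) where u_j is the displayed integer vector. Then <v, e_j> = <v, u_j> / sqrt(<u_j, u_j>), so |<v, e_j>|^2 = <v, u_j>^2 / <u_j, u_j>.
Coefficients: <v, e_1> = -4/sqrt(12), <v, e_2> = -3/sqrt(2).
Square and sum: Σ |<v, e_j>|^2 = 35/6.
Compute ||v||^2 = v·v = 6.
Deficit = 6 − 35/6 = 1/6 ≥ 0, confirming Bessel's inequality. (The deficit equals ||v − Σ <v,e_j> e_j||^2, the squared distance from v to span{e_j}.)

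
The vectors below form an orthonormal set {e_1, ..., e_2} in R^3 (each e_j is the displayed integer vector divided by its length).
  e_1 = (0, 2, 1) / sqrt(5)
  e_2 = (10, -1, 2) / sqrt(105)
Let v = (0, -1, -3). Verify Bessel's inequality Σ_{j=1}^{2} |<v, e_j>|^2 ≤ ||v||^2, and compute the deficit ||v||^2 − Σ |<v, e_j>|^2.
Σ |<v, e_j>|^2 = 110/21; ||v||^2 = 10; deficit = 100/21

Write each e_j = u_j / sqrt(<u_j, u_j>) where u_j is the displayed integer vector. Then <v, e_j> = <v, u_j> / sqrt(<u_j, u_j>), so |<v, e_j>|^2 = <v, u_j>^2 / <u_j, u_j>.
Coefficients: <v, e_1> = -5/sqrt(5), <v, e_2> = -5/sqrt(105).
Square and sum: Σ |<v, e_j>|^2 = 110/21.
Compute ||v||^2 = v·v = 10.
Deficit = 10 − 110/21 = 100/21 ≥ 0, confirming Bessel's inequality. (The deficit equals ||v − Σ <v,e_j> e_j||^2, the squared distance from v to span{e_j}.)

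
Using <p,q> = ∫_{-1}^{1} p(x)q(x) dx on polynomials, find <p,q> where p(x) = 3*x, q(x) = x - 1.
<p,q> = 2

Expand the product: p(x)·q(x) = 3*x^2 - 3*x.
∫_{-1}^{1} of each monomial x^k gives [2/(k+1) if k even, 0 if k odd]. Integrating term-by-term (or equivalently evaluating the antiderivative F(x) = x^3 - 3*x^2/2 at the endpoints):
  F(1) − F(−1) = -1/2 − (-5/2) = 2.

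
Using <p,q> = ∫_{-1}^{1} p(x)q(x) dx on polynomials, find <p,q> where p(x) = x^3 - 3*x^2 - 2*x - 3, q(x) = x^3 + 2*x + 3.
<p,q> = -554/21

Expand the product: p(x)·q(x) = x^6 - 3*x^5 - 6*x^3 - 13*x^2 - 12*x - 9.
∫_{-1}^{1} of each monomial x^k gives [2/(k+1) if k even, 0 if k odd]. Integrating term-by-term (or equivalently evaluating the antiderivative F(x) = x^7/7 - x^6/2 - 3*x^4/2 - 13*x^3/3 - 6*x^2 - 9*x at the endpoints):
  F(1) − F(−1) = -445/21 − (109/21) = -554/21.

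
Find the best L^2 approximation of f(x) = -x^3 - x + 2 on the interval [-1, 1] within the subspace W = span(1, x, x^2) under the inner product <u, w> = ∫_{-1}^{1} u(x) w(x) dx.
g(x) = 2 - 8*x/5

The best approximation g ∈ W is the orthogonal projection of f onto W. Writing g = a_0 + a_1 x + a_2 x^2, the coefficients solve the normal equations G · a = b where
  G_{ij} = <φ_i, φ_j> and b_i = <f, φ_i>, with φ_0 = 1, φ_1 = x, φ_2 = x^2.
G =
  [2, 0, 2/3]
  [0, 2/3, 0]
  [2/3, 0, 2/5],
b = (4, -16/15, 4/3).
Solving gives a_0 = 2, a_1 = -8/5, a_2 = 0, so
  g(x) = 2 - 8*x/5.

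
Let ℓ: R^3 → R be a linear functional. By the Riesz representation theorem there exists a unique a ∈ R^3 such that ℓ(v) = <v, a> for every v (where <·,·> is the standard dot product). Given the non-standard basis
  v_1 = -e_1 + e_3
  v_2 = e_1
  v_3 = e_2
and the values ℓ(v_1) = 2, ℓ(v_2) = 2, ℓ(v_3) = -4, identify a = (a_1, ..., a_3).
a = (2, -4, 4)

Write a = (a_1, ..., a_3) in the standard basis. For each basis vector v_i, ℓ(v_i) = <v_i, a> is a linear equation in the a_j's. Collect the n equations into a matrix system V a = ℓ, where row i of V is v_i (expressed in the standard basis). Since V is invertible (lower-triangular with 1s on the diagonal, up to permutation), solve by back-substitution:
  V =
[[-1, 0, 1],
 [1, 0, 0],
 [0, 1, 0]]
  V a = (2, 2, -4)
Solving gives a = (2, -4, 4).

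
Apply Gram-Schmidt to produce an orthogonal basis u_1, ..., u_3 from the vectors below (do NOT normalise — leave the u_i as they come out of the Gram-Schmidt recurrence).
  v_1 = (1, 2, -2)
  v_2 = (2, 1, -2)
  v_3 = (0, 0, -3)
Orthogonal basis:
  u_1 = (1, 2, -2)
  u_2 = (10/9, -7/9, -2/9)
  u_3 = (-18/17, -18/17, -27/17)

Apply the Gram-Schmidt recurrence
  u_1 = v_1
  u_i = v_i − Σ_{j<i} ((v_i · u_j) / (u_j · u_j)) · u_j.

Step by step this gives:
  u_1 = (1, 2, -2)
  u_2 = (10/9, -7/9, -2/9)
  u_3 = (-18/17, -18/17, -27/17)

Orthogonality check:
  u_2 · u_1 = 0 (should be 0)
  u_3 · u_1 = 0 (should be 0)
  u_3 · u_2 = 0 (should be 0)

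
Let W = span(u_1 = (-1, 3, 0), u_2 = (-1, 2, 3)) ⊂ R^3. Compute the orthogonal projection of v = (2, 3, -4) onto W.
proj_W(v) = (-25/91, 204/91, -387/91)

Set up U = [u_1 | ... | u_2] ∈ R^(3×2). The projector onto W = col(U) is P = U (U^T U)^(-1) U^T.
Compute U^T U =
  [10, 7]
  [7, 14],
and U^T v = (7, -8).
Solve U^T U · c = U^T v for the coefficients: c = (22/13, -129/91). The projection is proj_W(v) = U c.
Check: (v - proj_W(v)) · u_1 = 0  (should be 0).
Check: (v - proj_W(v)) · u_2 = 0  (should be 0).
Result: proj_W(v) = (-25/91, 204/91, -387/91).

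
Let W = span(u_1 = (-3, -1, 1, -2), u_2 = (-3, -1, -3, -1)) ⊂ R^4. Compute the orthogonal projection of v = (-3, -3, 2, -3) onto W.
proj_W(v) = (-274/73, -274/219, 454/219, -593/219)

Set up U = [u_1 | ... | u_2] ∈ R^(4×2). The projector onto W = col(U) is P = U (U^T U)^(-1) U^T.
Compute U^T U =
  [15, 9]
  [9, 20],
and U^T v = (20, 9).
Solve U^T U · c = U^T v for the coefficients: c = (319/219, -15/73). The projection is proj_W(v) = U c.
Check: (v - proj_W(v)) · u_1 = 0  (should be 0).
Check: (v - proj_W(v)) · u_2 = 0  (should be 0).
Result: proj_W(v) = (-274/73, -274/219, 454/219, -593/219).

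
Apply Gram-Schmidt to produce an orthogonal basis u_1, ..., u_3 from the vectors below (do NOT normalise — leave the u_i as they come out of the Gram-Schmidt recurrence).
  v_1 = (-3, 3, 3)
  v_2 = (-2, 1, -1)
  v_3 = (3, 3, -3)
Orthogonal basis:
  u_1 = (-3, 3, 3)
  u_2 = (-4/3, 1/3, -5/3)
  u_3 = (18/7, 27/7, -9/7)

Apply the Gram-Schmidt recurrence
  u_1 = v_1
  u_i = v_i − Σ_{j<i} ((v_i · u_j) / (u_j · u_j)) · u_j.

Step by step this gives:
  u_1 = (-3, 3, 3)
  u_2 = (-4/3, 1/3, -5/3)
  u_3 = (18/7, 27/7, -9/7)

Orthogonality check:
  u_2 · u_1 = 0 (should be 0)
  u_3 · u_1 = 0 (should be 0)
  u_3 · u_2 = 0 (should be 0)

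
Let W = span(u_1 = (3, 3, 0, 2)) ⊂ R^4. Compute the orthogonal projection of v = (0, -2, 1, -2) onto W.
proj_W(v) = (-15/11, -15/11, 0, -10/11)

Set up U = [u_1 | ... | u_1] ∈ R^(4×1). The projector onto W = col(U) is P = U (U^T U)^(-1) U^T.
Compute U^T U =
  [22],
and U^T v = (-10).
Solve U^T U · c = U^T v for the coefficients: c = (-5/11). The projection is proj_W(v) = U c.
Check: (v - proj_W(v)) · u_1 = 0  (should be 0).
Result: proj_W(v) = (-15/11, -15/11, 0, -10/11).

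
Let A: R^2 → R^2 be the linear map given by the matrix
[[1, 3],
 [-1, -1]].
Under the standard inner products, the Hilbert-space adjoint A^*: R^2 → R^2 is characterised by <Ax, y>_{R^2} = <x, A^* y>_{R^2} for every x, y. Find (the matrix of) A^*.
A^* = A^T =
[[1, -1],
 [3, -1]]

For real matrices with standard dot products, the defining identity <Ax, y> = <x, A^* y> gives (Ax)^T y = x^T (A^*) y, i.e. x^T A^T y = x^T (A^*) y. Since this holds for all x, y, we must have A^* = A^T. Therefore
A^* =
[[1, -1],
 [3, -1]].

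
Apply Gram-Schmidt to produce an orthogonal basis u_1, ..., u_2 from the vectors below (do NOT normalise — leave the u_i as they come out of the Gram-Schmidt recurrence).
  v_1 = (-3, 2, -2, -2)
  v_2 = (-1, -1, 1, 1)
Orthogonal basis:
  u_1 = (-3, 2, -2, -2)
  u_2 = (-10/7, -5/7, 5/7, 5/7)

Apply the Gram-Schmidt recurrence
  u_1 = v_1
  u_i = v_i − Σ_{j<i} ((v_i · u_j) / (u_j · u_j)) · u_j.

Step by step this gives:
  u_1 = (-3, 2, -2, -2)
  u_2 = (-10/7, -5/7, 5/7, 5/7)

Orthogonality check:
  u_2 · u_1 = 0 (should be 0)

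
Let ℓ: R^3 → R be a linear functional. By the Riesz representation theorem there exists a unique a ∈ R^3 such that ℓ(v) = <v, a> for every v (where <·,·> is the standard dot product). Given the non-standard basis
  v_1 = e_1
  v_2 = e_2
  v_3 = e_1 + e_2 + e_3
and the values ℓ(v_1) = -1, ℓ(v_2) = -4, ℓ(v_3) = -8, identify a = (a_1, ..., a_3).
a = (-1, -4, -3)

Write a = (a_1, ..., a_3) in the standard basis. For each basis vector v_i, ℓ(v_i) = <v_i, a> is a linear equation in the a_j's. Collect the n equations into a matrix system V a = ℓ, where row i of V is v_i (expressed in the standard basis). Since V is invertible (lower-triangular with 1s on the diagonal, up to permutation), solve by back-substitution:
  V =
[[1, 0, 0],
 [0, 1, 0],
 [1, 1, 1]]
  V a = (-1, -4, -8)
Solving gives a = (-1, -4, -3).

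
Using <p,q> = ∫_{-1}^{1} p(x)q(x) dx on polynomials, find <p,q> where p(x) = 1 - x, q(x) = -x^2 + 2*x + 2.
<p,q> = 2

Expand the product: p(x)·q(x) = x^3 - 3*x^2 + 2.
∫_{-1}^{1} of each monomial x^k gives [2/(k+1) if k even, 0 if k odd]. Integrating term-by-term (or equivalently evaluating the antiderivative F(x) = x^4/4 - x^3 + 2*x at the endpoints):
  F(1) − F(−1) = 5/4 − (-3/4) = 2.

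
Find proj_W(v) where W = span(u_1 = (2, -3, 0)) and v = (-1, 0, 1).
proj_W(v) = (-4/13, 6/13, 0)

Set up U = [u_1 | ... | u_1] ∈ R^(3×1). The projector onto W = col(U) is P = U (U^T U)^(-1) U^T.
Compute U^T U =
  [13],
and U^T v = (-2).
Solve U^T U · c = U^T v for the coefficients: c = (-2/13). The projection is proj_W(v) = U c.
Check: (v - proj_W(v)) · u_1 = 0  (should be 0).
Result: proj_W(v) = (-4/13, 6/13, 0).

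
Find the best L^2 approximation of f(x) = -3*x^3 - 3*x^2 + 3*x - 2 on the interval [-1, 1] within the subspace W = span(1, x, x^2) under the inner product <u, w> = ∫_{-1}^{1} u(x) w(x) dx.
g(x) = -3*x^2 + 6*x/5 - 2

The best approximation g ∈ W is the orthogonal projection of f onto W. Writing g = a_0 + a_1 x + a_2 x^2, the coefficients solve the normal equations G · a = b where
  G_{ij} = <φ_i, φ_j> and b_i = <f, φ_i>, with φ_0 = 1, φ_1 = x, φ_2 = x^2.
G =
  [2, 0, 2/3]
  [0, 2/3, 0]
  [2/3, 0, 2/5],
b = (-6, 4/5, -38/15).
Solving gives a_0 = -2, a_1 = 6/5, a_2 = -3, so
  g(x) = -3*x^2 + 6*x/5 - 2.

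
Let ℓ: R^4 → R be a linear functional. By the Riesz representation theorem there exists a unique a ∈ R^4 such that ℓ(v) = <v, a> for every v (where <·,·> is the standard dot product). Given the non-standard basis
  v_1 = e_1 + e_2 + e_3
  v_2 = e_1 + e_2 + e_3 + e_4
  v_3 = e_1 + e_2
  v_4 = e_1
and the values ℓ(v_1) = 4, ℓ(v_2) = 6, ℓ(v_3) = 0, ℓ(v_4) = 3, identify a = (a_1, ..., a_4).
a = (3, -3, 4, 2)

Write a = (a_1, ..., a_4) in the standard basis. For each basis vector v_i, ℓ(v_i) = <v_i, a> is a linear equation in the a_j's. Collect the n equations into a matrix system V a = ℓ, where row i of V is v_i (expressed in the standard basis). Since V is invertible (lower-triangular with 1s on the diagonal, up to permutation), solve by back-substitution:
  V =
[[1, 1, 1, 0],
 [1, 1, 1, 1],
 [1, 1, 0, 0],
 [1, 0, 0, 0]]
  V a = (4, 6, 0, 3)
Solving gives a = (3, -3, 4, 2).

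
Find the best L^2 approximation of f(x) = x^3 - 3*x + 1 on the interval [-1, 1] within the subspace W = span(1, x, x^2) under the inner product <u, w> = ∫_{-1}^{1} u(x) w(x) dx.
g(x) = 1 - 12*x/5

The best approximation g ∈ W is the orthogonal projection of f onto W. Writing g = a_0 + a_1 x + a_2 x^2, the coefficients solve the normal equations G · a = b where
  G_{ij} = <φ_i, φ_j> and b_i = <f, φ_i>, with φ_0 = 1, φ_1 = x, φ_2 = x^2.
G =
  [2, 0, 2/3]
  [0, 2/3, 0]
  [2/3, 0, 2/5],
b = (2, -8/5, 2/3).
Solving gives a_0 = 1, a_1 = -12/5, a_2 = 0, so
  g(x) = 1 - 12*x/5.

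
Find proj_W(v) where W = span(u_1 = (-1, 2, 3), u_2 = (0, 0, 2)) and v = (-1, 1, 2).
proj_W(v) = (-3/5, 6/5, 2)

Set up U = [u_1 | ... | u_2] ∈ R^(3×2). The projector onto W = col(U) is P = U (U^T U)^(-1) U^T.
Compute U^T U =
  [14, 6]
  [6, 4],
and U^T v = (9, 4).
Solve U^T U · c = U^T v for the coefficients: c = (3/5, 1/10). The projection is proj_W(v) = U c.
Check: (v - proj_W(v)) · u_1 = 0  (should be 0).
Check: (v - proj_W(v)) · u_2 = 0  (should be 0).
Result: proj_W(v) = (-3/5, 6/5, 2).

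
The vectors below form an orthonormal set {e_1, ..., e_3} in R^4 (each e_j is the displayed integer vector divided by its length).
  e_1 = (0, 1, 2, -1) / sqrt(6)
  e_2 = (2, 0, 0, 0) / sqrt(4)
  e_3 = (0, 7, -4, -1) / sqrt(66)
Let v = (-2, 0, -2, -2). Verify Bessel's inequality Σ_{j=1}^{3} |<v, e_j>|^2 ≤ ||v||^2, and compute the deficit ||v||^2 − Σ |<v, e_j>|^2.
Σ |<v, e_j>|^2 = 68/11; ||v||^2 = 12; deficit = 64/11

Write each e_j = u_j / sqrt(<u_j, u_j>) where u_j is the displayed integer vector. Then <v, e_j> = <v, u_j> / sqrt(<u_j, u_j>), so |<v, e_j>|^2 = <v, u_j>^2 / <u_j, u_j>.
Coefficients: <v, e_1> = -2/sqrt(6), <v, e_2> = -4/sqrt(4), <v, e_3> = 10/sqrt(66).
Square and sum: Σ |<v, e_j>|^2 = 68/11.
Compute ||v||^2 = v·v = 12.
Deficit = 12 − 68/11 = 64/11 ≥ 0, confirming Bessel's inequality. (The deficit equals ||v − Σ <v,e_j> e_j||^2, the squared distance from v to span{e_j}.)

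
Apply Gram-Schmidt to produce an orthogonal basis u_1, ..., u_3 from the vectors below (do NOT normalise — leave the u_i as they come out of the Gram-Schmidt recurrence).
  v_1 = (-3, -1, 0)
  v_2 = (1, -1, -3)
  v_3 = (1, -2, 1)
Orthogonal basis:
  u_1 = (-3, -1, 0)
  u_2 = (2/5, -6/5, -3)
  u_3 = (75/106, -225/106, 50/53)

Apply the Gram-Schmidt recurrence
  u_1 = v_1
  u_i = v_i − Σ_{j<i} ((v_i · u_j) / (u_j · u_j)) · u_j.

Step by step this gives:
  u_1 = (-3, -1, 0)
  u_2 = (2/5, -6/5, -3)
  u_3 = (75/106, -225/106, 50/53)

Orthogonality check:
  u_2 · u_1 = 0 (should be 0)
  u_3 · u_1 = 0 (should be 0)
  u_3 · u_2 = 0 (should be 0)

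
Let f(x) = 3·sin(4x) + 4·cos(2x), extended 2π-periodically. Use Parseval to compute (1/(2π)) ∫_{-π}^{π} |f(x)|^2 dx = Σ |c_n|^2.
Σ |c_n|^2 = 25/2

Expand |f|^2 and use orthogonality of {sin(nx), cos(mx)} on [-π, π]:
  ∫_{-π}^{π} sin(nx)^2 dx = π, ∫ cos(mx)^2 dx = π, and cross terms integrate to 0.
So ∫_{-π}^{π} f(x)^2 dx = 3^2 · π + 4^2 · π = (9 + 16)π.
Divide by 2π: (9 + 16)/2 = 25/2.
By Parseval, this equals Σ |c_n|^2.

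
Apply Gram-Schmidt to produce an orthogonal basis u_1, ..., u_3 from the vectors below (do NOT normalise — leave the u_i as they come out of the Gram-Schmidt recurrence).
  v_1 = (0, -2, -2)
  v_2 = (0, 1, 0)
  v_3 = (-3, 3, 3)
Orthogonal basis:
  u_1 = (0, -2, -2)
  u_2 = (0, 1/2, -1/2)
  u_3 = (-3, 0, 0)

Apply the Gram-Schmidt recurrence
  u_1 = v_1
  u_i = v_i − Σ_{j<i} ((v_i · u_j) / (u_j · u_j)) · u_j.

Step by step this gives:
  u_1 = (0, -2, -2)
  u_2 = (0, 1/2, -1/2)
  u_3 = (-3, 0, 0)

Orthogonality check:
  u_2 · u_1 = 0 (should be 0)
  u_3 · u_1 = 0 (should be 0)
  u_3 · u_2 = 0 (should be 0)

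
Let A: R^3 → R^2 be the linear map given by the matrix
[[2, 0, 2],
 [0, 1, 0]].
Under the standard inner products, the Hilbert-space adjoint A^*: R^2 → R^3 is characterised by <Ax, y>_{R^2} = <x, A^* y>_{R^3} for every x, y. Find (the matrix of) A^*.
A^* = A^T =
[[2, 0],
 [0, 1],
 [2, 0]]

For real matrices with standard dot products, the defining identity <Ax, y> = <x, A^* y> gives (Ax)^T y = x^T (A^*) y, i.e. x^T A^T y = x^T (A^*) y. Since this holds for all x, y, we must have A^* = A^T. Therefore
A^* =
[[2, 0],
 [0, 1],
 [2, 0]].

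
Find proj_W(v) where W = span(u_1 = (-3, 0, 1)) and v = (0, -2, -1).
proj_W(v) = (3/10, 0, -1/10)

Set up U = [u_1 | ... | u_1] ∈ R^(3×1). The projector onto W = col(U) is P = U (U^T U)^(-1) U^T.
Compute U^T U =
  [10],
and U^T v = (-1).
Solve U^T U · c = U^T v for the coefficients: c = (-1/10). The projection is proj_W(v) = U c.
Check: (v - proj_W(v)) · u_1 = 0  (should be 0).
Result: proj_W(v) = (3/10, 0, -1/10).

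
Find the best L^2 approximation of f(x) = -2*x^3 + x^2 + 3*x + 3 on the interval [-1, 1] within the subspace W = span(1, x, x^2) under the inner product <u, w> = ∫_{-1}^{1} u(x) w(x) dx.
g(x) = x^2 + 9*x/5 + 3

The best approximation g ∈ W is the orthogonal projection of f onto W. Writing g = a_0 + a_1 x + a_2 x^2, the coefficients solve the normal equations G · a = b where
  G_{ij} = <φ_i, φ_j> and b_i = <f, φ_i>, with φ_0 = 1, φ_1 = x, φ_2 = x^2.
G =
  [2, 0, 2/3]
  [0, 2/3, 0]
  [2/3, 0, 2/5],
b = (20/3, 6/5, 12/5).
Solving gives a_0 = 3, a_1 = 9/5, a_2 = 1, so
  g(x) = x^2 + 9*x/5 + 3.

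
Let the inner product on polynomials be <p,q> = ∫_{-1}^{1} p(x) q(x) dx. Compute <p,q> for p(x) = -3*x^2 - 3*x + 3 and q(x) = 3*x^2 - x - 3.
<p,q> = -38/5

Expand the product: p(x)·q(x) = -9*x^4 - 6*x^3 + 21*x^2 + 6*x - 9.
∫_{-1}^{1} of each monomial x^k gives [2/(k+1) if k even, 0 if k odd]. Integrating term-by-term (or equivalently evaluating the antiderivative F(x) = -9*x^5/5 - 3*x^4/2 + 7*x^3 + 3*x^2 - 9*x at the endpoints):
  F(1) − F(−1) = -23/10 − (53/10) = -38/5.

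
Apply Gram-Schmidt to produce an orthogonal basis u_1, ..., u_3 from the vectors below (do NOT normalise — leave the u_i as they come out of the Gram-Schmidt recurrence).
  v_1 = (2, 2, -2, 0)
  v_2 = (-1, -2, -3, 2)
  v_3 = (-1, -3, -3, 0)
Orthogonal basis:
  u_1 = (2, 2, -2, 0)
  u_2 = (-1, -2, -3, 2)
  u_3 = (2/9, -8/9, -2/3, -16/9)

Apply the Gram-Schmidt recurrence
  u_1 = v_1
  u_i = v_i − Σ_{j<i} ((v_i · u_j) / (u_j · u_j)) · u_j.

Step by step this gives:
  u_1 = (2, 2, -2, 0)
  u_2 = (-1, -2, -3, 2)
  u_3 = (2/9, -8/9, -2/3, -16/9)

Orthogonality check:
  u_2 · u_1 = 0 (should be 0)
  u_3 · u_1 = 0 (should be 0)
  u_3 · u_2 = 0 (should be 0)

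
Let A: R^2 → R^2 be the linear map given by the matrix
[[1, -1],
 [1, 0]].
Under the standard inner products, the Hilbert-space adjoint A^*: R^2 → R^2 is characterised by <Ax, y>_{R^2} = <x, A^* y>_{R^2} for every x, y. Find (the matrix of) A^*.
A^* = A^T =
[[1, 1],
 [-1, 0]]

For real matrices with standard dot products, the defining identity <Ax, y> = <x, A^* y> gives (Ax)^T y = x^T (A^*) y, i.e. x^T A^T y = x^T (A^*) y. Since this holds for all x, y, we must have A^* = A^T. Therefore
A^* =
[[1, 1],
 [-1, 0]].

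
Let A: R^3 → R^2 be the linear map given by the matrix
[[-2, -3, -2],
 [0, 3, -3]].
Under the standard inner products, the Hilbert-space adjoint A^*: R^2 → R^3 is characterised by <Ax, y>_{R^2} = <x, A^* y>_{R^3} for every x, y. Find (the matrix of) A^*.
A^* = A^T =
[[-2, 0],
 [-3, 3],
 [-2, -3]]

For real matrices with standard dot products, the defining identity <Ax, y> = <x, A^* y> gives (Ax)^T y = x^T (A^*) y, i.e. x^T A^T y = x^T (A^*) y. Since this holds for all x, y, we must have A^* = A^T. Therefore
A^* =
[[-2, 0],
 [-3, 3],
 [-2, -3]].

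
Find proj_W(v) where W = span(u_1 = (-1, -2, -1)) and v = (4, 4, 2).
proj_W(v) = (7/3, 14/3, 7/3)

Set up U = [u_1 | ... | u_1] ∈ R^(3×1). The projector onto W = col(U) is P = U (U^T U)^(-1) U^T.
Compute U^T U =
  [6],
and U^T v = (-14).
Solve U^T U · c = U^T v for the coefficients: c = (-7/3). The projection is proj_W(v) = U c.
Check: (v - proj_W(v)) · u_1 = 0  (should be 0).
Result: proj_W(v) = (7/3, 14/3, 7/3).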